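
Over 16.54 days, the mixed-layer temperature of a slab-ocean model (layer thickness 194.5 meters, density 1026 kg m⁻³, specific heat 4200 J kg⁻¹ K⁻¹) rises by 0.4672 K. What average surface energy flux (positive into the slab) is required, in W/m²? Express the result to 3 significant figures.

274

Areal heat capacity C = ρ c_p D = 1026 × 4200 × 194.5 = 8.38×10^8 J/(m^2 K).
Required heat per unit area: Q = C ΔT = 8.38×10^8 × 0.4672 = 3.92×10^8 J/m².
Flux F = Q / Δt = 3.92×10^8 / 1.43×10^6 s = 274 W/m².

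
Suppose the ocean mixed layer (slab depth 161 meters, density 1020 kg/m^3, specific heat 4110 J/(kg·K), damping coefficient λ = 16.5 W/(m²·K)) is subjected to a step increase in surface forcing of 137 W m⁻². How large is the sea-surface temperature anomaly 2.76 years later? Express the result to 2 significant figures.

7.3 K

Areal heat capacity C = ρ c_p D = 1020 × 4110 × 161 = 6.75×10^8 J/(m^2 K).
τ = C / λ = 6.75×10^8 / 16.5 = 4.09×10^7 s.
Equilibrium anomaly ΔT_eq = F / λ = 137 / 16.5 = 8.30 K.
t = 2.76 years = 8.71×10^7 s, so t/τ = 2.13.
ΔT(t) = ΔT_eq (1 − e^(−t/τ)) = 8.30 × (1 − e^−2.13) = 7.32 K.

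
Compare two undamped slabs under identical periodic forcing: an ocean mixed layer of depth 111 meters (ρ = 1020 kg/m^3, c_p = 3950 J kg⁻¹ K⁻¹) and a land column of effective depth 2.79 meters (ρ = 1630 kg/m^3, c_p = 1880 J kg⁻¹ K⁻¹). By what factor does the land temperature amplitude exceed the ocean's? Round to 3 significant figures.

52.3

C_ocean = 1020 × 3950 × 111 = 4.47×10^8 J/(m²·K).
C_land = 1630 × 1880 × 2.79 = 8.55×10^6 J/(m²·K).
Undamped amplitude ∝ 1/C, so A_land/A_ocean = C_ocean/C_land = 52.3.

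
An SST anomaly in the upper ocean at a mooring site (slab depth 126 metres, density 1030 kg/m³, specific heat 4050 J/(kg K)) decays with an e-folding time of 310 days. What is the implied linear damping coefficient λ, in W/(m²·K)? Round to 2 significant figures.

20

Areal heat capacity C = ρ c_p D = 1030 × 4050 × 126 = 5.26×10^8 J/(m^2 K).
τ = 310 days = 2.68×10^7 s.
λ = C / τ = 5.26×10^8 / 2.68×10^7 = 19.6 W/(m²·K).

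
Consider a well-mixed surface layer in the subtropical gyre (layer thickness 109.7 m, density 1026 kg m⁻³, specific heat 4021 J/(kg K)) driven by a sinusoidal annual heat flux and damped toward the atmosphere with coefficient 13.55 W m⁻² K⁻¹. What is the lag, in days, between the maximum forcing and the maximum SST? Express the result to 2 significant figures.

83 days

Areal heat capacity C = ρ c_p D = 1026 × 4021 × 109.7 = 4.53×10^8 J/(m²·K).
ω = 2π / 3.15×10^7 s = 1.99×10^-7 s⁻¹.
Phase lag φ = arctan(Cω/λ) = arctan(90.2/13.55) = 1.42 rad.
Time lag = φ / ω = 1.42 / 1.99×10^-7 = 7.14×10^6 s = 82.6 days.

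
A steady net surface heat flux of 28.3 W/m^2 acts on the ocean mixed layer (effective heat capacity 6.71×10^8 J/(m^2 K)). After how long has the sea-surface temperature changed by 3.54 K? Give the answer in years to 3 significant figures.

Areal heat capacity C = 6.71×10^8 J/(m^2 K) (given).
Time required: Δt = C ΔT / F = 6.71×10^8 × 3.54 / 28.3 = 8.39×10^7 s.
In years: 8.39×10^7 s / (3.156×10^7 s/year) = 2.66 years.

2.66 years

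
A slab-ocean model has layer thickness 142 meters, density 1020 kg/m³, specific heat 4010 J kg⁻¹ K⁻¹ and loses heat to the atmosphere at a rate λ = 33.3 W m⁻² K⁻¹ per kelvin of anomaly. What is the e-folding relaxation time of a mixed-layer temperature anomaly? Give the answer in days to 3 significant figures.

202 days

Areal heat capacity C = ρ c_p D = 1020 × 4010 × 142 = 5.81×10^8 J/(m^2 K).
Relaxation time τ = C / λ = 5.81×10^8 / 33.3 = 1.74×10^7 s.
In days: 1.74×10^7 s / (86400 s/day) = 202 days.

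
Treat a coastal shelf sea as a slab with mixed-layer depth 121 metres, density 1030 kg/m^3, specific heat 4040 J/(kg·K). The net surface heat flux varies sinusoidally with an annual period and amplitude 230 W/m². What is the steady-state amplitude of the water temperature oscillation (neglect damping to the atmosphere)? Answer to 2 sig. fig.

Areal heat capacity C = ρ c_p D = 1030 × 4040 × 121 = 5.04×10^8 J m⁻² K⁻¹.
Angular frequency ω = 2π / T = 2π / 3.15×10^7 s = 1.99×10^-7 s⁻¹.
Cω = 5.04×10^8 × 1.99×10^-7 = 100 W/(m²·K).
Amplitude A = F₀ / (Cω) = 230 / 100 = 2.29 K.

2.3 K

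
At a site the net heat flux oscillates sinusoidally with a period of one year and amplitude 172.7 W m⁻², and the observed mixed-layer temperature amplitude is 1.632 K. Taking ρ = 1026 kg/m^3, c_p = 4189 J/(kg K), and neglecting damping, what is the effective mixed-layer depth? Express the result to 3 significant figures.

124 m

ω = 2π / 3.15×10^7 s = 1.99×10^-7 s⁻¹.
Required C = F₀ / (A ω) = 172.7 / (1.632 × 1.99×10^-7) = 5.31×10^8 J/(m²·K).
D = C / (ρ c_p) = 5.31×10^8 / (1026 × 4189) = 124 m.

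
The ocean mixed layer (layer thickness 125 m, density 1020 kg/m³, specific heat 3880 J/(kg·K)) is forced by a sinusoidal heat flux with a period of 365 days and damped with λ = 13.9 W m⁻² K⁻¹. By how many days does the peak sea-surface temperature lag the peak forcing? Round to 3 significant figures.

83.1 days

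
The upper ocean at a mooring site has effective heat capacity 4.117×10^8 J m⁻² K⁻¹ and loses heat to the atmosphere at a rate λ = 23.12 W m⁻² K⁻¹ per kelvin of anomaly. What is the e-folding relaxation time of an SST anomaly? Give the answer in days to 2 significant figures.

Areal heat capacity C = 4.117×10^8 J m⁻² K⁻¹ (given).
Relaxation time τ = C / λ = 4.12×10^8 / 23.12 = 1.78×10^7 s.
In days: 1.78×10^7 s / (86400 s/day) = 206 days.

210 days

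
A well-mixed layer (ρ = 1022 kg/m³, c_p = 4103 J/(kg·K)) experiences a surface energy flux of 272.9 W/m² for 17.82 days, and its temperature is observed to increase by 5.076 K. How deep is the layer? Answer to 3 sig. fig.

Heat input Q = F Δt = 272.9 × 1.54×10^6 s = 4.20×10^8 J/m².
Required areal heat capacity C = Q / ΔT = 8.28×10^7 J/(m²·K).
Depth D = C / (ρ c_p) = 8.28×10^7 / (1022 × 4103) = 19.7 m.

19.7 m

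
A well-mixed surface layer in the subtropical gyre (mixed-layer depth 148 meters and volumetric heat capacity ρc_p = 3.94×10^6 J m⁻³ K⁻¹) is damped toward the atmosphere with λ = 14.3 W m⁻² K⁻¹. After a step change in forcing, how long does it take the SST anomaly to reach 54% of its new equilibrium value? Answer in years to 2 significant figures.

Areal heat capacity C = ρc_p × D = 3.94×10^6 × 148 = 5.83×10^8 J/(m^2 K).
τ = C / λ = 5.83×10^8 / 14.3 = 4.08×10^7 s.
Fraction reached: 1 − e^(−t/τ) = 0.54 ⇒ t = −τ ln(1 − 0.54) = τ × 0.777.
t = 3.17×10^7 s = 1.00 years.

1.0 years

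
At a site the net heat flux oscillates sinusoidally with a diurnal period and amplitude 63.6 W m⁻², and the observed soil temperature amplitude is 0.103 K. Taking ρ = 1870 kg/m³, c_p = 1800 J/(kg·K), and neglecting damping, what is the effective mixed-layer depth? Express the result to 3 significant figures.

2.52 m

ω = 2π / 86400 s = 7.27×10^-5 s⁻¹.
Required C = F₀ / (A ω) = 63.6 / (0.103 × 7.27×10^-5) = 8.49×10^6 J/(m²·K).
D = C / (ρ c_p) = 8.49×10^6 / (1870 × 1800) = 2.52 m.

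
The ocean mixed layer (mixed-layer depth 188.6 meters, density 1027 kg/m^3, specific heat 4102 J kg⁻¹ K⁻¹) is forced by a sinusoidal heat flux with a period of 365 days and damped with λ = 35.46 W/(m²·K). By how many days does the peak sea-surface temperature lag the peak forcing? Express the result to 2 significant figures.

78 days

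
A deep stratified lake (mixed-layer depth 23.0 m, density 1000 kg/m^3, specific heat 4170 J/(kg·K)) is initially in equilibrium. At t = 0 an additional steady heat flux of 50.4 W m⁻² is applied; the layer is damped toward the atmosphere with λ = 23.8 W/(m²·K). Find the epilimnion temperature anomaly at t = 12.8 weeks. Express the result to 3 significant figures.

1.81 K

Areal heat capacity C = ρ c_p D = 1000 × 4170 × 23.0 = 9.59×10^7 J/(m²·K).
τ = C / λ = 9.59×10^7 / 23.8 = 4.03×10^6 s.
Equilibrium anomaly ΔT_eq = F / λ = 50.4 / 23.8 = 2.12 K.
t = 12.8 weeks = 7.74×10^6 s, so t/τ = 1.92.
ΔT(t) = ΔT_eq (1 − e^(−t/τ)) = 2.12 × (1 − e^−1.92) = 1.81 K.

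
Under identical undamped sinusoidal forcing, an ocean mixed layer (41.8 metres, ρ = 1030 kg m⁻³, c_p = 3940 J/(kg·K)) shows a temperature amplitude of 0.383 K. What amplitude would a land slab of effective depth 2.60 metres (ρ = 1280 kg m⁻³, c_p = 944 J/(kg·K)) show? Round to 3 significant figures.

20.7 K

C_ocean = 1.70×10^8 J/(m²·K); C_land = 3.14×10^6 J/(m²·K).
A ∝ 1/C ⇒ A_land = A_ocean × C_ocean/C_land = 0.383 × 54.0 = 20.7 K.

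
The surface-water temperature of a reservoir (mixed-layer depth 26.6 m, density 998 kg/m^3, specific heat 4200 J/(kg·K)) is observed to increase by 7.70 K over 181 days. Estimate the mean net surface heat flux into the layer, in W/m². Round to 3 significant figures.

Areal heat capacity C = ρ c_p D = 998 × 4200 × 26.6 = 1.11×10^8 J/(m^2 K).
Required heat per unit area: Q = C ΔT = 1.11×10^8 × 7.70 = 8.59×10^8 J/m².
Flux F = Q / Δt = 8.59×10^8 / 1.56×10^7 s = 54.9 W/m².

54.9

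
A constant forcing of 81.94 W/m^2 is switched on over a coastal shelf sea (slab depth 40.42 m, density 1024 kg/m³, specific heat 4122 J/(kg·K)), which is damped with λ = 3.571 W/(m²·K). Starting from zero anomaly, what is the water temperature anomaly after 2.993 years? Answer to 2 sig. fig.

20 K

Areal heat capacity C = ρ c_p D = 1024 × 4122 × 40.42 = 1.71×10^8 J/(m²·K).
τ = C / λ = 1.71×10^8 / 3.571 = 4.78×10^7 s.
Equilibrium anomaly ΔT_eq = F / λ = 81.94 / 3.571 = 22.9 K.
t = 2.993 years = 9.45×10^7 s, so t/τ = 1.98.
ΔT(t) = ΔT_eq (1 − e^(−t/τ)) = 22.9 × (1 − e^−1.98) = 19.8 K.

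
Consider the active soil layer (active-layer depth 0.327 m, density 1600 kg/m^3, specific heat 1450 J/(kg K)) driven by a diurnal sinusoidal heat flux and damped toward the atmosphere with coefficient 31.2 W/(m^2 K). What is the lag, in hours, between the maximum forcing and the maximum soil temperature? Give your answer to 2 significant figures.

4.0 hours

Areal heat capacity C = ρ c_p D = 1600 × 1450 × 0.327 = 7.59×10^5 J/(m²·K).
ω = 2π / 86400 s = 7.27×10^-5 s⁻¹.
Phase lag φ = arctan(Cω/λ) = arctan(55.2/31.2) = 1.06 rad.
Time lag = φ / ω = 1.06 / 7.27×10^-5 = 14500 s = 4.03 hours.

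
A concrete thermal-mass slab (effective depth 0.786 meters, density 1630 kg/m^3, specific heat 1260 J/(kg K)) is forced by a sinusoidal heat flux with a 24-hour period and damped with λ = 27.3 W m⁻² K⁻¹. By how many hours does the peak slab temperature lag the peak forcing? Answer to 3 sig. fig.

5.13 hours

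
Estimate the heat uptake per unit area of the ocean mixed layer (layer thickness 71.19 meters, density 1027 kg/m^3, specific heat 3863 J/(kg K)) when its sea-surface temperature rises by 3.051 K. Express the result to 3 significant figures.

Areal heat capacity C = ρ c_p D = 1027 × 3863 × 71.19 = 2.82×10^8 J/(m²·K).
ΔQ = C ΔT = 2.82×10^8 × 3.051 = 8.62×10^8 J/m².

8.62×10^8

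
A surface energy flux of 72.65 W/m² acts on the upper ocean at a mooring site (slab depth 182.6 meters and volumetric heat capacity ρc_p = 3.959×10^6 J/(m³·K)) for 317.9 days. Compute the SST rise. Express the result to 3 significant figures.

2.76 K

Areal heat capacity C = ρc_p × D = 3.959×10^6 × 182.6 = 7.23×10^8 J m⁻² K⁻¹.
Net heat input Q = F Δt = 72.65 × (317.9 days × 86400 s/day) = 2.00×10^9 J/m².
ΔT = Q / C = 2.00×10^9 / 7.23×10^8 = 2.76 K.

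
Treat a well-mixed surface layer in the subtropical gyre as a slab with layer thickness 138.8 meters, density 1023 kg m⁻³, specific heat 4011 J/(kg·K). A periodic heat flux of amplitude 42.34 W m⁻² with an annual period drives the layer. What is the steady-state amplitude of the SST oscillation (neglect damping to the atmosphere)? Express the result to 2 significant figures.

0.37 K

Areal heat capacity C = ρ c_p D = 1023 × 4011 × 138.8 = 5.70×10^8 J/(m^2 K).
Angular frequency ω = 2π / T = 2π / 3.15×10^7 s = 1.99×10^-7 s⁻¹.
Cω = 5.70×10^8 × 1.99×10^-7 = 113 W/(m²·K).
Amplitude A = F₀ / (Cω) = 42.34 / 113 = 0.373 K.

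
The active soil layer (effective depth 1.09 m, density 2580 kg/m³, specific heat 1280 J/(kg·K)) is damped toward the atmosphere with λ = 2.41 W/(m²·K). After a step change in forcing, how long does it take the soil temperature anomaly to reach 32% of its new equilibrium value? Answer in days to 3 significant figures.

Areal heat capacity C = ρ c_p D = 2580 × 1280 × 1.09 = 3.60×10^6 J/(m^2 K).
τ = C / λ = 3.60×10^6 / 2.41 = 1.49×10^6 s.
Fraction reached: 1 − e^(−t/τ) = 0.32 ⇒ t = −τ ln(1 − 0.32) = τ × 0.386.
t = 5.76×10^5 s = 6.67 days.

6.67 days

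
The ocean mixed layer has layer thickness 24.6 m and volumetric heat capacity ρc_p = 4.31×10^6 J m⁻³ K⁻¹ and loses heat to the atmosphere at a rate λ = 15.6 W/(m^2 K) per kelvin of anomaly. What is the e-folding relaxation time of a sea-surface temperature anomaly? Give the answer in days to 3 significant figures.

Areal heat capacity C = ρc_p × D = 4.31×10^6 × 24.6 = 1.06×10^8 J/(m^2 K).
Relaxation time τ = C / λ = 1.06×10^8 / 15.6 = 6.80×10^6 s.
In days: 6.80×10^6 s / (86400 s/day) = 78.7 days.

78.7 days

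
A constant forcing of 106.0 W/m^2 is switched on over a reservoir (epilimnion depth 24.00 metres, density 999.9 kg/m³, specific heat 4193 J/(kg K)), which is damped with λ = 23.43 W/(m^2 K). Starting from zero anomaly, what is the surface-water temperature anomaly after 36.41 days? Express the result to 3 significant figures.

Areal heat capacity C = ρ c_p D = 999.9 × 4193 × 24.00 = 1.01×10^8 J/(m^2 K).
τ = C / λ = 1.01×10^8 / 23.43 = 4.29×10^6 s.
Equilibrium anomaly ΔT_eq = F / λ = 106.0 / 23.43 = 4.52 K.
t = 36.41 days = 3.15×10^6 s, so t/τ = 0.733.
ΔT(t) = ΔT_eq (1 − e^(−t/τ)) = 4.52 × (1 − e^−0.733) = 2.35 K.

2.35 K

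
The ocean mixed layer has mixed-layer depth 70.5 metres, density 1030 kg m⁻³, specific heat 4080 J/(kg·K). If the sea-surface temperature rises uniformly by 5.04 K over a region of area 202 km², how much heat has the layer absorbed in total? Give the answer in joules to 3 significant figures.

3.02×10^17 J

Areal heat capacity C = ρ c_p D = 1030 × 4080 × 70.5 = 2.96×10^8 J m⁻² K⁻¹.
Heat per unit area: q = C ΔT = 2.96×10^8 × 5.04 = 1.49×10^9 J/m².
Total heat: Q = q × A = 1.49×10^9 × (202 × 10⁶ m²) = 3.02×10^17 J.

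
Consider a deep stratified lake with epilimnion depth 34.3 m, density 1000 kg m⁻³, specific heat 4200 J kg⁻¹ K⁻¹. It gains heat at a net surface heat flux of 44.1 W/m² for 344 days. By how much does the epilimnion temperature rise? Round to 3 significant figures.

9.10 K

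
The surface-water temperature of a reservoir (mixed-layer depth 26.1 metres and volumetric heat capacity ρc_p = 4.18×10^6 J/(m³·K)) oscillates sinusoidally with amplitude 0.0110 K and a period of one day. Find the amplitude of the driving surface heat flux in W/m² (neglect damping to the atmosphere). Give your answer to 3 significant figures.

87.3

Areal heat capacity C = ρc_p × D = 4.18×10^6 × 26.1 = 1.09×10^8 J/(m^2 K).
ω = 2π / 86400 s = 7.27×10^-5 s⁻¹.
Cω = 1.09×10^8 × 7.27×10^-5 = 7930 W/(m²·K).
F₀ = A × Cω = 0.0110 × 7930 = 87.3 W/m².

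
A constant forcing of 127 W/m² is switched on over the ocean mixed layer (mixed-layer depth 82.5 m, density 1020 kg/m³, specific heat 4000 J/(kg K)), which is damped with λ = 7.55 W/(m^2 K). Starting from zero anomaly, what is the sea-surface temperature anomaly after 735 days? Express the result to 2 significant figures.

Areal heat capacity C = ρ c_p D = 1020 × 4000 × 82.5 = 3.37×10^8 J/(m^2 K).
τ = C / λ = 3.37×10^8 / 7.55 = 4.46×10^7 s.
Equilibrium anomaly ΔT_eq = F / λ = 127 / 7.55 = 16.8 K.
t = 735 days = 6.35×10^7 s, so t/τ = 1.42.
ΔT(t) = ΔT_eq (1 − e^(−t/τ)) = 16.8 × (1 − e^−1.42) = 12.8 K.

13 K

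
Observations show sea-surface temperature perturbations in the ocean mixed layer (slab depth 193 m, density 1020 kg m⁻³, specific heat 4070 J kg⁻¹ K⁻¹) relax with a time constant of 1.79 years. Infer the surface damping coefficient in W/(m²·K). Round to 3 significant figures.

Areal heat capacity C = ρ c_p D = 1020 × 4070 × 193 = 8.01×10^8 J/(m^2 K).
τ = 1.79 years = 5.65×10^7 s.
λ = C / τ = 8.01×10^8 / 5.65×10^7 = 14.2 W/(m²·K).

14.2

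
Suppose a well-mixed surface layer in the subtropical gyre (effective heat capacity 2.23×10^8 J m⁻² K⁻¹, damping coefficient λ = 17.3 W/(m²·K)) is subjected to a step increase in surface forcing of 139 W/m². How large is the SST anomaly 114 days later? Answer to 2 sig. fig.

4.3 K

Areal heat capacity C = 2.23×10^8 J m⁻² K⁻¹ (given).
τ = C / λ = 2.23×10^8 / 17.3 = 1.29×10^7 s.
Equilibrium anomaly ΔT_eq = F / λ = 139 / 17.3 = 8.03 K.
t = 114 days = 9.85×10^6 s, so t/τ = 0.764.
ΔT(t) = ΔT_eq (1 − e^(−t/τ)) = 8.03 × (1 − e^−0.764) = 4.29 K.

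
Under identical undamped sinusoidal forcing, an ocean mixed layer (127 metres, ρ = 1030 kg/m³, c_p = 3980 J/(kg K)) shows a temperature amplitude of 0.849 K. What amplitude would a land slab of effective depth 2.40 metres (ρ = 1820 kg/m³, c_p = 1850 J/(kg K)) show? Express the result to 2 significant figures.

C_ocean = 5.21×10^8 J/(m²·K); C_land = 8.08×10^6 J/(m²·K).
A ∝ 1/C ⇒ A_land = A_ocean × C_ocean/C_land = 0.849 × 64.4 = 54.7 K.

55 K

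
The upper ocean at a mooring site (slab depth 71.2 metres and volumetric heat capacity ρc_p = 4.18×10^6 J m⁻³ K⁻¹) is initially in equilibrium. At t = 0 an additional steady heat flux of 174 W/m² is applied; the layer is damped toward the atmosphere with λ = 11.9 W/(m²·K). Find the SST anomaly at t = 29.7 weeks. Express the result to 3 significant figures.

7.49 K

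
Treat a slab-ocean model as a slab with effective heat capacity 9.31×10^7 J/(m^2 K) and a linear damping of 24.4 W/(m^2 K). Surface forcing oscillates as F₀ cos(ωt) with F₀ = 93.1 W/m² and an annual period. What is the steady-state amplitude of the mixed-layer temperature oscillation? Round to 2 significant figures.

3.0 K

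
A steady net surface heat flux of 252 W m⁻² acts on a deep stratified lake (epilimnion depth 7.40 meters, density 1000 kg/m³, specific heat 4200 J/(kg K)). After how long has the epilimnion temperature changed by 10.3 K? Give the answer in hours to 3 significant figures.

353 hours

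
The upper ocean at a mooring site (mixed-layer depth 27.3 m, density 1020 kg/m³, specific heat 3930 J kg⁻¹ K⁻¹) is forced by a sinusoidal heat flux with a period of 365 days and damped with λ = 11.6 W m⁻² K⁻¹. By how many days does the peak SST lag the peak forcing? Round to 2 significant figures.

Areal heat capacity C = ρ c_p D = 1020 × 3930 × 27.3 = 1.09×10^8 J/(m^2 K).
ω = 2π / 3.15×10^7 s = 1.99×10^-7 s⁻¹.
Phase lag φ = arctan(Cω/λ) = arctan(21.8/11.6) = 1.08 rad.
Time lag = φ / ω = 1.08 / 1.99×10^-7 = 5.43×10^6 s = 62.8 days.

63 days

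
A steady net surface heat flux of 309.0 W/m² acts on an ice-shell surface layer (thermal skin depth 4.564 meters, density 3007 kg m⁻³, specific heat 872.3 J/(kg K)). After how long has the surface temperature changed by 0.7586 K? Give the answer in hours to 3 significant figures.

Areal heat capacity C = ρ c_p D = 3007 × 872.3 × 4.564 = 1.20×10^7 J/(m^2 K).
Time required: Δt = C ΔT / F = 1.20×10^7 × 0.7586 / 309.0 = 29400 s.
In hours: 29400 s / (3600 s/hour) = 8.16 hours.

8.16 hours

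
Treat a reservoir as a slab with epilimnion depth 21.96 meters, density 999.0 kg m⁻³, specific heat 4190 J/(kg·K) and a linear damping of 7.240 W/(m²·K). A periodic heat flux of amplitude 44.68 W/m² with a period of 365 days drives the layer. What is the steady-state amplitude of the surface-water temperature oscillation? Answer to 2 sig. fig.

Areal heat capacity C = ρ c_p D = 999.0 × 4190 × 21.96 = 9.19×10^7 J/(m²·K).
Angular frequency ω = 2π / T = 2π / 3.15×10^7 s = 1.99×10^-7 s⁻¹.
√((Cω)² + λ²) = √((18.3)² + 7.240²) = 19.7 W/(m²·K).
Amplitude A = F₀ / √((Cω)²+λ²) = 44.68 / 19.7 = 2.27 K.

2.3 K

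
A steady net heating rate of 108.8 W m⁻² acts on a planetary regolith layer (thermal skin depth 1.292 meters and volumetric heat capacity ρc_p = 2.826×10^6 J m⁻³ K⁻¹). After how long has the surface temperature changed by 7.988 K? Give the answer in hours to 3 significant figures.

74.5 hours

Areal heat capacity C = ρc_p × D = 2.826×10^6 × 1.292 = 3.65×10^6 J/(m^2 K).
Time required: Δt = C ΔT / F = 3.65×10^6 × 7.988 / 108.8 = 2.68×10^5 s.
In hours: 2.68×10^5 s / (3600 s/hour) = 74.5 hours.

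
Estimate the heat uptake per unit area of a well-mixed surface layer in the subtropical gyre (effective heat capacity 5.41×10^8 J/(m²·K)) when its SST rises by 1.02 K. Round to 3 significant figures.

5.52×10^8

Areal heat capacity C = 5.41×10^8 J/(m²·K) (given).
ΔQ = C ΔT = 5.41×10^8 × 1.02 = 5.52×10^8 J/m².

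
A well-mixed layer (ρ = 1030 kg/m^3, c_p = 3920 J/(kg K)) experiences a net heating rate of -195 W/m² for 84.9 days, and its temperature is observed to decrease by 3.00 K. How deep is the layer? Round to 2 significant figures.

120 m

Heat input Q = F Δt = -195 × 7.34×10^6 s = -1.43×10^9 J/m².
Required areal heat capacity C = Q / ΔT = 4.77×10^8 J/(m²·K).
Depth D = C / (ρ c_p) = 4.77×10^8 / (1030 × 3920) = 118 m.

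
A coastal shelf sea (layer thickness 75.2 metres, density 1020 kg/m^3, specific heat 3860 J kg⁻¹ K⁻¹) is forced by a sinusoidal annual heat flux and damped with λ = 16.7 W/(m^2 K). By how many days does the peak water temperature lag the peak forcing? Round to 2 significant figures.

75 days

Areal heat capacity C = ρ c_p D = 1020 × 3860 × 75.2 = 2.96×10^8 J/(m²·K).
ω = 2π / 3.15×10^7 s = 1.99×10^-7 s⁻¹.
Phase lag φ = arctan(Cω/λ) = arctan(59.0/16.7) = 1.29 rad.
Time lag = φ / ω = 1.29 / 1.99×10^-7 = 6.50×10^6 s = 75.2 days.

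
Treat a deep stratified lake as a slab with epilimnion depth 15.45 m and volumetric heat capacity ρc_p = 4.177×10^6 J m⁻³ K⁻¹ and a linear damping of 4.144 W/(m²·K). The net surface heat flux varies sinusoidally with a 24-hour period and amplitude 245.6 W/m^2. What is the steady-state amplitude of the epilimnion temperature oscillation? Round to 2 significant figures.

Areal heat capacity C = ρc_p × D = 4.177×10^6 × 15.45 = 6.45×10^7 J m⁻² K⁻¹.
Angular frequency ω = 2π / T = 2π / 86400 s = 7.27×10^-5 s⁻¹.
√((Cω)² + λ²) = √((4690)² + 4.144²) = 4690 W/(m²·K).
Amplitude A = F₀ / √((Cω)²+λ²) = 245.6 / 4690 = 0.0523 K.

0.052 K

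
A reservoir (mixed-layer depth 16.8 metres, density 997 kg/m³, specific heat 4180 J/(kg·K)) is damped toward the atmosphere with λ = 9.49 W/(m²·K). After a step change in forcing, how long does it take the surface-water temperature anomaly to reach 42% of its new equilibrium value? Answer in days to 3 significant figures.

Areal heat capacity C = ρ c_p D = 997 × 4180 × 16.8 = 7.00×10^7 J/(m^2 K).
τ = C / λ = 7.00×10^7 / 9.49 = 7.38×10^6 s.
Fraction reached: 1 − e^(−t/τ) = 0.42 ⇒ t = −τ ln(1 − 0.42) = τ × 0.545.
t = 4.02×10^6 s = 46.5 days.

46.5 days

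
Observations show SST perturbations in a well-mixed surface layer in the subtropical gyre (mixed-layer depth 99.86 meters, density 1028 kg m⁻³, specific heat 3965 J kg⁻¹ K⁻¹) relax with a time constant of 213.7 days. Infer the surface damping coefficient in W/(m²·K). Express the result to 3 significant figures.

22.0

Areal heat capacity C = ρ c_p D = 1028 × 3965 × 99.86 = 4.07×10^8 J m⁻² K⁻¹.
τ = 213.7 days = 1.85×10^7 s.
λ = C / τ = 4.07×10^8 / 1.85×10^7 = 22.0 W/(m²·K).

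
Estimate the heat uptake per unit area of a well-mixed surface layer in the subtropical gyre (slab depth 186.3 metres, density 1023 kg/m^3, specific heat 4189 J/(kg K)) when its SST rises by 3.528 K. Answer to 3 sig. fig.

Areal heat capacity C = ρ c_p D = 1023 × 4189 × 186.3 = 7.98×10^8 J/(m²·K).
ΔQ = C ΔT = 7.98×10^8 × 3.528 = 2.82×10^9 J/m².

2.82×10^9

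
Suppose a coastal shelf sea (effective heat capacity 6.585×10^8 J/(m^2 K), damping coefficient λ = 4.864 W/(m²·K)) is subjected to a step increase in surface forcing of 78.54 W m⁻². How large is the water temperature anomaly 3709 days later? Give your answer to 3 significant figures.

Areal heat capacity C = 6.585×10^8 J/(m^2 K) (given).
τ = C / λ = 6.58×10^8 / 4.864 = 1.35×10^8 s.
Equilibrium anomaly ΔT_eq = F / λ = 78.54 / 4.864 = 16.1 K.
t = 3709 days = 3.20×10^8 s, so t/τ = 2.37.
ΔT(t) = ΔT_eq (1 − e^(−t/τ)) = 16.1 × (1 − e^−2.37) = 14.6 K.

14.6 K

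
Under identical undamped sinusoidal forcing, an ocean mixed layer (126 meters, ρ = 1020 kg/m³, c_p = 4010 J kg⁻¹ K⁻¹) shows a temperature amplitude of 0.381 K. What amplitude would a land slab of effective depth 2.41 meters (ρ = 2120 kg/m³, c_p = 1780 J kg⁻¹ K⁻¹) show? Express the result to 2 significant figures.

22 K

C_ocean = 5.15×10^8 J/(m²·K); C_land = 9.09×10^6 J/(m²·K).
A ∝ 1/C ⇒ A_land = A_ocean × C_ocean/C_land = 0.381 × 56.7 = 21.6 K.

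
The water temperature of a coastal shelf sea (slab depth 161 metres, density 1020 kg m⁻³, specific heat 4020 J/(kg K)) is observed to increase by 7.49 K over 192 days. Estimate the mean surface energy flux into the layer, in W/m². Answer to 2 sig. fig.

300

Areal heat capacity C = ρ c_p D = 1020 × 4020 × 161 = 6.60×10^8 J m⁻² K⁻¹.
Required heat per unit area: Q = C ΔT = 6.60×10^8 × 7.49 = 4.94×10^9 J/m².
Flux F = Q / Δt = 4.94×10^9 / 1.66×10^7 s = 298 W/m².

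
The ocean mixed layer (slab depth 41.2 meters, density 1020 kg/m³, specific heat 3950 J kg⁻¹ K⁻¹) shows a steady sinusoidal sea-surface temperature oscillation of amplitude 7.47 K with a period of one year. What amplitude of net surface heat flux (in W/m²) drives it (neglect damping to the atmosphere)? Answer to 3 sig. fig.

247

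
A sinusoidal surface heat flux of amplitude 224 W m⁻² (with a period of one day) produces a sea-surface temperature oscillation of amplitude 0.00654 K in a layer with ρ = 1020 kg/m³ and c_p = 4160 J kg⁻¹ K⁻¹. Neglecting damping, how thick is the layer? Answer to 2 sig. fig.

110 m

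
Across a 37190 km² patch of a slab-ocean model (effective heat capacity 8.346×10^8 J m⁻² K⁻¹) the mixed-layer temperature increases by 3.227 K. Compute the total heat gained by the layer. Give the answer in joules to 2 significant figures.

1.0×10^20 J

Areal heat capacity C = 8.346×10^8 J m⁻² K⁻¹ (given).
Heat per unit area: q = C ΔT = 8.35×10^8 × 3.227 = 2.69×10^9 J/m².
Total heat: Q = q × A = 2.69×10^9 × (37190 × 10⁶ m²) = 1.00×10^20 J.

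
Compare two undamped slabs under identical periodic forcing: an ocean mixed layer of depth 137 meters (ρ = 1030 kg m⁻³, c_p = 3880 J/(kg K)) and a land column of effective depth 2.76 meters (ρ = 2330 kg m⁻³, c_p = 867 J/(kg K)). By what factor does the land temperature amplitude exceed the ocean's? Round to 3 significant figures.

C_ocean = 1030 × 3880 × 137 = 5.48×10^8 J/(m²·K).
C_land = 2330 × 867 × 2.76 = 5.58×10^6 J/(m²·K).
Undamped amplitude ∝ 1/C, so A_land/A_ocean = C_ocean/C_land = 98.2.

98.2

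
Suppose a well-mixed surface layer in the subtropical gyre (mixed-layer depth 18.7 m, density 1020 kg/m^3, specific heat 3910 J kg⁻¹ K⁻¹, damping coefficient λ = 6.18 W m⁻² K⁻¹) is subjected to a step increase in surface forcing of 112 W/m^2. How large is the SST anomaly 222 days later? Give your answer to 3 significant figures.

14.4 K

Areal heat capacity C = ρ c_p D = 1020 × 3910 × 18.7 = 7.46×10^7 J m⁻² K⁻¹.
τ = C / λ = 7.46×10^7 / 6.18 = 1.21×10^7 s.
Equilibrium anomaly ΔT_eq = F / λ = 112 / 6.18 = 18.1 K.
t = 222 days = 1.92×10^7 s, so t/τ = 1.59.
ΔT(t) = ΔT_eq (1 − e^(−t/τ)) = 18.1 × (1 − e^−1.59) = 14.4 K.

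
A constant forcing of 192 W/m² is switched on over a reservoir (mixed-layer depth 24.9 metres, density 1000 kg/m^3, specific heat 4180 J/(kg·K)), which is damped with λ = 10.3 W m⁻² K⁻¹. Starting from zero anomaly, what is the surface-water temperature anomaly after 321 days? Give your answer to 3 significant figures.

17.4 K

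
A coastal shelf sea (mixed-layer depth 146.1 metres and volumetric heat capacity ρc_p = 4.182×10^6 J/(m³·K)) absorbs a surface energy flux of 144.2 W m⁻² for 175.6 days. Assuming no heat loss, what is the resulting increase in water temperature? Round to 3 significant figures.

Areal heat capacity C = ρc_p × D = 4.182×10^6 × 146.1 = 6.11×10^8 J/(m^2 K).
Net heat input Q = F Δt = 144.2 × (175.6 days × 86400 s/day) = 2.19×10^9 J/m².
ΔT = Q / C = 2.19×10^9 / 6.11×10^8 = 3.58 K.

3.58 K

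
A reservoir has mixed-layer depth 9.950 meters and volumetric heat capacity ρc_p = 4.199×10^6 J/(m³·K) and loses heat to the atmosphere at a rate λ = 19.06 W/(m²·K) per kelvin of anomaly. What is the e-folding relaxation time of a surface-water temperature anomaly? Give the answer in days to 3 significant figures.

Areal heat capacity C = ρc_p × D = 4.199×10^6 × 9.950 = 4.18×10^7 J/(m²·K).
Relaxation time τ = C / λ = 4.18×10^7 / 19.06 = 2.19×10^6 s.
In days: 2.19×10^6 s / (86400 s/day) = 25.4 days.

25.4 days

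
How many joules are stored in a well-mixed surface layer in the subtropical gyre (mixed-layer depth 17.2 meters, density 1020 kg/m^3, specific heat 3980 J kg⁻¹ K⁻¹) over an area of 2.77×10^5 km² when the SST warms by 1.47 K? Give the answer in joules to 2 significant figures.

2.8×10^19 J

Areal heat capacity C = ρ c_p D = 1020 × 3980 × 17.2 = 6.98×10^7 J m⁻² K⁻¹.
Heat per unit area: q = C ΔT = 6.98×10^7 × 1.47 = 1.03×10^8 J/m².
Total heat: Q = q × A = 1.03×10^8 × (2.77×10^5 × 10⁶ m²) = 2.84×10^19 J.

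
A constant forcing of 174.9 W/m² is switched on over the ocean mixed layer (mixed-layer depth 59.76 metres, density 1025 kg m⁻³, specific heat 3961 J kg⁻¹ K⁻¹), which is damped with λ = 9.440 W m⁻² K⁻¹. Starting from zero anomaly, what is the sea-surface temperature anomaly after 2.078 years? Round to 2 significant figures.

17 K

Areal heat capacity C = ρ c_p D = 1025 × 3961 × 59.76 = 2.43×10^8 J m⁻² K⁻¹.
τ = C / λ = 2.43×10^8 / 9.440 = 2.57×10^7 s.
Equilibrium anomaly ΔT_eq = F / λ = 174.9 / 9.440 = 18.5 K.
t = 2.078 years = 6.56×10^7 s, so t/τ = 2.55.
ΔT(t) = ΔT_eq (1 − e^(−t/τ)) = 18.5 × (1 − e^−2.55) = 17.1 K.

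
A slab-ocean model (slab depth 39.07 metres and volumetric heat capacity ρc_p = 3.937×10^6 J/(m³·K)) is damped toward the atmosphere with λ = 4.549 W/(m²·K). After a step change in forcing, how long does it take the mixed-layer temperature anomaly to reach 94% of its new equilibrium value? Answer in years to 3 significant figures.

3.01 years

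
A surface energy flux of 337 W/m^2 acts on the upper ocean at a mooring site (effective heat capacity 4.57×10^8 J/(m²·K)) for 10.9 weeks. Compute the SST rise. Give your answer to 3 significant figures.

Areal heat capacity C = 4.57×10^8 J/(m²·K) (given).
Net heat input Q = F Δt = 337 × (10.9 weeks × 6.048×10^5 s/week) = 2.22×10^9 J/m².
ΔT = Q / C = 2.22×10^9 / 4.57×10^8 = 4.86 K.

4.86 K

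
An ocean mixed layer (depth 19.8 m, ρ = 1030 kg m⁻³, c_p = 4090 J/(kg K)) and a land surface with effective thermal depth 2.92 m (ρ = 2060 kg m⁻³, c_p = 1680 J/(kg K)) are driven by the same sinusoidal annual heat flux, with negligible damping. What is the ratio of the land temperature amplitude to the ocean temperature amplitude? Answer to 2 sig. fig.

C_ocean = 1030 × 4090 × 19.8 = 8.34×10^7 J/(m²·K).
C_land = 2060 × 1680 × 2.92 = 1.01×10^7 J/(m²·K).
Undamped amplitude ∝ 1/C, so A_land/A_ocean = C_ocean/C_land = 8.25.

8.3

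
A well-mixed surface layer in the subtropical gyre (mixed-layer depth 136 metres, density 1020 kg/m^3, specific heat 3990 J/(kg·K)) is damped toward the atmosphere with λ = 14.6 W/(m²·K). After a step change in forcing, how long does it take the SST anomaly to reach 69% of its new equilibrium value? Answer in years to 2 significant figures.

1.4 years

Areal heat capacity C = ρ c_p D = 1020 × 3990 × 136 = 5.53×10^8 J m⁻² K⁻¹.
τ = C / λ = 5.53×10^8 / 14.6 = 3.79×10^7 s.
Fraction reached: 1 − e^(−t/τ) = 0.69 ⇒ t = −τ ln(1 − 0.69) = τ × 1.17.
t = 4.44×10^7 s = 1.41 years.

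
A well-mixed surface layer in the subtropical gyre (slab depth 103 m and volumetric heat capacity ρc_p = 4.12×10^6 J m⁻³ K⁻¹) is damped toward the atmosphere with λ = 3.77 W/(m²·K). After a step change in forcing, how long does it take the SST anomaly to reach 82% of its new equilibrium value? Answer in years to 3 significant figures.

6.12 years

Areal heat capacity C = ρc_p × D = 4.12×10^6 × 103 = 4.24×10^8 J/(m^2 K).
τ = C / λ = 4.24×10^8 / 3.77 = 1.13×10^8 s.
Fraction reached: 1 − e^(−t/τ) = 0.82 ⇒ t = −τ ln(1 − 0.82) = τ × 1.71.
t = 1.93×10^8 s = 6.12 years.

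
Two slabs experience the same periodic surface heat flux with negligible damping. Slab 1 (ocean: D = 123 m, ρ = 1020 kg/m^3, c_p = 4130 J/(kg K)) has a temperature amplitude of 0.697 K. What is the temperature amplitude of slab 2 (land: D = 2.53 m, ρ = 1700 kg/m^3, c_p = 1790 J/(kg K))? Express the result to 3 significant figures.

46.9 K

C_ocean = 5.18×10^8 J/(m²·K); C_land = 7.70×10^6 J/(m²·K).
A ∝ 1/C ⇒ A_land = A_ocean × C_ocean/C_land = 0.697 × 67.3 = 46.9 K.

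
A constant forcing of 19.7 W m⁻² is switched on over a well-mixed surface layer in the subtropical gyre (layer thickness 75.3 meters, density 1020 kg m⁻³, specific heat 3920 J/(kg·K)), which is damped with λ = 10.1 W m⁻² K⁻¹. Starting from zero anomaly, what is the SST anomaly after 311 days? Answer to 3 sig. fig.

Areal heat capacity C = ρ c_p D = 1020 × 3920 × 75.3 = 3.01×10^8 J/(m^2 K).
τ = C / λ = 3.01×10^8 / 10.1 = 2.98×10^7 s.
Equilibrium anomaly ΔT_eq = F / λ = 19.7 / 10.1 = 1.95 K.
t = 311 days = 2.69×10^7 s, so t/τ = 0.901.
ΔT(t) = ΔT_eq (1 − e^(−t/τ)) = 1.95 × (1 − e^−0.901) = 1.16 K.

1.16 K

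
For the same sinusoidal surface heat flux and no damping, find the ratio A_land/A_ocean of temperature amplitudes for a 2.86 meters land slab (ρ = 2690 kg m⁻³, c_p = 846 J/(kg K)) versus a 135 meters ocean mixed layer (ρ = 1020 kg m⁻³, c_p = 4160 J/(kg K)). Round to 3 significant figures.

C_ocean = 1020 × 4160 × 135 = 5.73×10^8 J/(m²·K).
C_land = 2690 × 846 × 2.86 = 6.51×10^6 J/(m²·K).
Undamped amplitude ∝ 1/C, so A_land/A_ocean = C_ocean/C_land = 88.0.

88.0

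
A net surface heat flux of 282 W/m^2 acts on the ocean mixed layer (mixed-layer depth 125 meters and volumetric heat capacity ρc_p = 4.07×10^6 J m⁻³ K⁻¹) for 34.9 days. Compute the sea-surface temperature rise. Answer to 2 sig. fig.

1.7 K

Areal heat capacity C = ρc_p × D = 4.07×10^6 × 125 = 5.09×10^8 J m⁻² K⁻¹.
Net heat input Q = F Δt = 282 × (34.9 days × 86400 s/day) = 8.50×10^8 J/m².
ΔT = Q / C = 8.50×10^8 / 5.09×10^8 = 1.67 K.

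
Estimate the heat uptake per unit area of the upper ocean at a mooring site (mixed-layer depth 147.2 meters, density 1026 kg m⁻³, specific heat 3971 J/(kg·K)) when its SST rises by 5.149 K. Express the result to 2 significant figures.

Areal heat capacity C = ρ c_p D = 1026 × 3971 × 147.2 = 6.00×10^8 J/(m^2 K).
ΔQ = C ΔT = 6.00×10^8 × 5.149 = 3.09×10^9 J/m².

3.1×10^9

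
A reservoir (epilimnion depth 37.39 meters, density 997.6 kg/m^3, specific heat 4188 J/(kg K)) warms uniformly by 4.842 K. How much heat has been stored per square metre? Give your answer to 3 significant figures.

7.56×10^8

Areal heat capacity C = ρ c_p D = 997.6 × 4188 × 37.39 = 1.56×10^8 J/(m²·K).
ΔQ = C ΔT = 1.56×10^8 × 4.842 = 7.56×10^8 J/m².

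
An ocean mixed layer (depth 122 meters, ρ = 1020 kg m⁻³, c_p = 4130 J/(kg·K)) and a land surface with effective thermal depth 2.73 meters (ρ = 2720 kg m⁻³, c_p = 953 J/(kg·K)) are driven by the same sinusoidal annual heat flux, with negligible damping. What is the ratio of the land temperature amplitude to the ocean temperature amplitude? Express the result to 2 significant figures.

C_ocean = 1020 × 4130 × 122 = 5.14×10^8 J/(m²·K).
C_land = 2720 × 953 × 2.73 = 7.08×10^6 J/(m²·K).
Undamped amplitude ∝ 1/C, so A_land/A_ocean = C_ocean/C_land = 72.6.

73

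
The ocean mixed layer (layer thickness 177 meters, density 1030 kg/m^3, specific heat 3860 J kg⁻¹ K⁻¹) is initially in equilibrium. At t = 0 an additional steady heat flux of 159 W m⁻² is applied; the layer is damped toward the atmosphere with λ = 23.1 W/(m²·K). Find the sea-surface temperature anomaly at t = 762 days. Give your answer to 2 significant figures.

Areal heat capacity C = ρ c_p D = 1030 × 3860 × 177 = 7.04×10^8 J m⁻² K⁻¹.
τ = C / λ = 7.04×10^8 / 23.1 = 3.05×10^7 s.
Equilibrium anomaly ΔT_eq = F / λ = 159 / 23.1 = 6.88 K.
t = 762 days = 6.58×10^7 s, so t/τ = 2.16.
ΔT(t) = ΔT_eq (1 − e^(−t/τ)) = 6.88 × (1 − e^−2.16) = 6.09 K.

6.1 K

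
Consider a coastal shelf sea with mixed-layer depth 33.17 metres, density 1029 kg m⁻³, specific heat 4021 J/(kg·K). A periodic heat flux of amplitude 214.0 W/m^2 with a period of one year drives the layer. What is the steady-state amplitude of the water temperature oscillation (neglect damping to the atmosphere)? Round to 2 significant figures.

7.8 K

Areal heat capacity C = ρ c_p D = 1029 × 4021 × 33.17 = 1.37×10^8 J m⁻² K⁻¹.
Angular frequency ω = 2π / T = 2π / 3.15×10^7 s = 1.99×10^-7 s⁻¹.
Cω = 1.37×10^8 × 1.99×10^-7 = 27.3 W/(m²·K).
Amplitude A = F₀ / (Cω) = 214.0 / 27.3 = 7.83 K.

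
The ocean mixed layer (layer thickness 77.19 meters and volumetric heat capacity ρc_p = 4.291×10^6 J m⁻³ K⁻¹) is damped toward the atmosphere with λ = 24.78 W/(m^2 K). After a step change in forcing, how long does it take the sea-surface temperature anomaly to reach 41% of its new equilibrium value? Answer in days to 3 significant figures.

Areal heat capacity C = ρc_p × D = 4.291×10^6 × 77.19 = 3.31×10^8 J/(m²·K).
τ = C / λ = 3.31×10^8 / 24.78 = 1.34×10^7 s.
Fraction reached: 1 − e^(−t/τ) = 0.41 ⇒ t = −τ ln(1 − 0.41) = τ × 0.528.
t = 7.05×10^6 s = 81.6 days.

81.6 days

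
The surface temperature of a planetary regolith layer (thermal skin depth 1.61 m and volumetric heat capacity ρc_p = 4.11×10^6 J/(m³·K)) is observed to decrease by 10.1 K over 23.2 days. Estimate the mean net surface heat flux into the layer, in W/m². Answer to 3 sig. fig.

Areal heat capacity C = ρc_p × D = 4.11×10^6 × 1.61 = 6.62×10^6 J m⁻² K⁻¹.
Required heat per unit area: Q = C ΔT = 6.62×10^6 × -10.1 = -6.68×10^7 J/m².
Flux F = Q / Δt = -6.68×10^7 / 2.00×10^6 s = -33.3 W/m².

-33.3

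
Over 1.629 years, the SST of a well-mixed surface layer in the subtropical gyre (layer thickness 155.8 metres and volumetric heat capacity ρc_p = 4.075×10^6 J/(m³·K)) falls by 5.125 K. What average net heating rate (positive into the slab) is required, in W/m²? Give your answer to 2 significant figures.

Areal heat capacity C = ρc_p × D = 4.075×10^6 × 155.8 = 6.35×10^8 J/(m^2 K).
Required heat per unit area: Q = C ΔT = 6.35×10^8 × -5.125 = -3.25×10^9 J/m².
Flux F = Q / Δt = -3.25×10^9 / 5.14×10^7 s = -63.3 W/m².

-63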